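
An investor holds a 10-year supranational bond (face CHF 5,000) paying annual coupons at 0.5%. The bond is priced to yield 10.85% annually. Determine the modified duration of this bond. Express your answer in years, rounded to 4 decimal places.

8.6523 years

Periodic yield y = 0.1085. First find Macaulay duration:
  t   CF        PV=CF/(1+0.1085)^t    t·PV
  1        25.00        22.5530        22.5530
  2        25.00        20.3455        40.6910
  3        25.00        18.3541        55.0623
  4        25.00        16.5576        66.2304
  5        25.00        14.9369        74.6847
  6        25.00        13.4749        80.8495
  7        25.00        12.1560        85.0919
  8        25.00        10.9662        87.7292
  9        25.00         9.8928        89.0351
  10    5,025.00     1,793.8209    17,938.2095
  Σ                  1,933.0579    18,540.1365
P = 1,933.0579; Macaulay duration = 18,540.1365 / 1,933.0579 = 9.59109 years.
Modified duration = D_Mac / (1 + y) = 9.59109 / 1.1085 = 8.65232 years.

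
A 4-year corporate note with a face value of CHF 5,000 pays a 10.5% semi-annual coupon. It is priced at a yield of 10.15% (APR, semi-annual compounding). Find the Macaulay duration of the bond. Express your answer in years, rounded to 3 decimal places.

3.371 years

Periodic yield y = 0.05075. Discount each cash flow and weight by its period:
  t   CF        PV=CF/(1+0.05075)^t    t·PV
  1       262.50       249.8216       249.8216
  2       262.50       237.7555       475.5109
  3       262.50       226.2722       678.8165
  4       262.50       215.3435       861.3739
  5       262.50       204.9426     1,024.7132
  6       262.50       195.0441     1,170.2649
  7       262.50       185.6237     1,299.3662
  8     5,262.50     3,541.5789    28,332.6311
  Σ                  5,056.3820    34,092.4981
Price P = Σ PV = 5,056.3820.
Macaulay duration = Σ(t·PV) / P = 34,092.4981 / 5,056.3820 = 6.74247 half-year periods.
In years: 6.74247 / 2 = 3.37123 years.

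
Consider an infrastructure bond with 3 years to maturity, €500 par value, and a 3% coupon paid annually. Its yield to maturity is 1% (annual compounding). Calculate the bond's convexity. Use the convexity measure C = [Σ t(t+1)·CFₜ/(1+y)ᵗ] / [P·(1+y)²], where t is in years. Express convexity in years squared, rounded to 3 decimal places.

With y = 0.01:
  t   CF        PV=CF/(1+0.01)^t    t·PV        t(t+1)·PV
  1        15.00        14.8515        14.8515          29.7030
  2        15.00        14.7044        29.4089          88.2266
  3       515.00       499.8539     1,499.5618       5,998.2471
  Σ                    529.4099     1,543.8221       6,116.1767
P = 529.4099.
Convexity = Σ t(t+1)·PV / [P·(1+y)²] = 6,116.1767 / (529.4099 × 1.020100) = 11.32518.

11.325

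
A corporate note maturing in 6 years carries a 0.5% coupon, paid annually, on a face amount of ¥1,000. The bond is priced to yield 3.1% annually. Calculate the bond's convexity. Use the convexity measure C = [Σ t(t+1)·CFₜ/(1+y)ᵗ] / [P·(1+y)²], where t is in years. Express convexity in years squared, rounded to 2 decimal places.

38.80

With y = 0.031:
  t   CF        PV=CF/(1+0.031)^t    t·PV        t(t+1)·PV
  1         5.00         4.8497         4.8497           9.6993
  2         5.00         4.7038         9.4077          28.2230
  3         5.00         4.5624        13.6872          54.7489
  4         5.00         4.4252        17.7009          88.5045
  5         5.00         4.2922        21.4608         128.7650
  6     1,005.00       836.7854     5,020.7121      35,144.9849
  Σ                    859.6187     5,087.8184      35,454.9256
P = 859.6187.
Convexity = Σ t(t+1)·PV / [P·(1+y)²] = 35,454.9256 / (859.6187 × 1.062961) = 38.80194.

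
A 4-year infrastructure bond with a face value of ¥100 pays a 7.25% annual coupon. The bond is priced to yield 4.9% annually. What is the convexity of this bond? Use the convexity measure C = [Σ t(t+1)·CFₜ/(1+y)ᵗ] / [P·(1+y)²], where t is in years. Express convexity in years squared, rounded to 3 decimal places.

15.937

With y = 0.049:
  t   CF        PV=CF/(1+0.049)^t    t·PV        t(t+1)·PV
  1         7.25         6.9113         6.9113          13.8227
  2         7.25         6.5885        13.1770          39.5310
  3         7.25         6.2808        18.8423          75.3690
  4       107.25        88.5718       354.2871       1,771.4355
  Σ                    108.3524       393.2177       1,900.1582
P = 108.3524.
Convexity = Σ t(t+1)·PV / [P·(1+y)²] = 1,900.1582 / (108.3524 × 1.100401) = 15.93677.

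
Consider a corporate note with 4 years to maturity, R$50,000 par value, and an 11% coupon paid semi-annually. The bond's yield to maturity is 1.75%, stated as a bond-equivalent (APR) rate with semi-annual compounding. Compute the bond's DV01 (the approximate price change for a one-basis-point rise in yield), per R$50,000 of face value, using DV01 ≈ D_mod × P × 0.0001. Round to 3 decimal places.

Periodic yield y = 0.00875.
  t   CF        PV=CF/(1+0.00875)^t    t·PV
  1     2,750.00     2,726.1462     2,726.1462
  2     2,750.00     2,702.4994     5,404.9987
  3     2,750.00     2,679.0576     8,037.1728
  4     2,750.00     2,655.8192    10,623.2767
  5     2,750.00     2,632.7823    13,163.9117
  6     2,750.00     2,609.9453    15,659.6719
  7     2,750.00     2,587.3064    18,111.1447
  8    52,750.00    49,198.7515   393,590.0121
  Σ                 67,792.3079   467,316.3348
P = 67,792.3079; D_Mac = 6.89335 half-year periods = 3.44668 yrs; D_mod = 3.41678 yrs.
DV01 ≈ 3.41678 × 67,792.3079 × 0.0001 = 23.163139.

R$23.163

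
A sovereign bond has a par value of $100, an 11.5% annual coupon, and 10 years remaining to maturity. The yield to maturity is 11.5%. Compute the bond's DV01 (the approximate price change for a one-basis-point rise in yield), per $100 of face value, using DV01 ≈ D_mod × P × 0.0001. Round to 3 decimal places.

$0.058

Periodic yield y = 0.115.
  t   CF        PV=CF/(1+0.115)^t    t·PV
  1        11.50        10.3139        10.3139
  2        11.50         9.2501        18.5003
  3        11.50         8.2961        24.8883
  4        11.50         7.4404        29.7617
  5        11.50         6.6730        33.3652
  6        11.50         5.9848        35.9087
  7        11.50         5.3675        37.5726
  8        11.50         4.8139        38.5114
  9        11.50         4.3174        38.8568
  10      111.50        37.5428       375.4276
  Σ                    100.0000       643.1064
P = 100.0000; D_Mac = 6.43106 yrs; D_mod = 5.76777 yrs.
DV01 ≈ 5.76777 × 100.0000 × 0.0001 = 0.057678.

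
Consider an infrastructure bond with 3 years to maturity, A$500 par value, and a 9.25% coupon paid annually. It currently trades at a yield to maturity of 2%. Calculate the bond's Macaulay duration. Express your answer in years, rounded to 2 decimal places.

2.78 years

Periodic yield y = 0.02. Discount each cash flow and weight by its year:
  t   CF        PV=CF/(1+0.02)^t    t·PV
  1        46.25        45.3431        45.3431
  2        46.25        44.4541        88.9081
  3       546.25       514.7436     1,544.2307
  Σ                    604.5408     1,678.4820
Price P = Σ PV = 604.5408.
Macaulay duration = Σ(t·PV) / P = 1,678.4820 / 604.5408 = 2.77646 years.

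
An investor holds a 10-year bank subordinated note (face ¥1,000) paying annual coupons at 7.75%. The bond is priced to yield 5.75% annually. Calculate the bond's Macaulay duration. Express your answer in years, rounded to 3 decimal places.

7.509 years

Periodic yield y = 0.0575. Discount each cash flow and weight by its year:
  t   CF        PV=CF/(1+0.0575)^t    t·PV
  1        77.50        73.2861        73.2861
  2        77.50        69.3012       138.6025
  3        77.50        65.5331       196.5992
  4        77.50        61.9698       247.8793
  5        77.50        58.6003       293.0015
  6        77.50        55.4140       332.4840
  7        77.50        52.4009       366.8066
  8        77.50        49.5517       396.4137
  9        77.50        46.8574       421.7167
  10    1,077.50       616.0465     6,160.4653
  Σ                  1,148.9611     8,627.2548
Price P = Σ PV = 1,148.9611.
Macaulay duration = Σ(t·PV) / P = 8,627.2548 / 1,148.9611 = 7.50874 years.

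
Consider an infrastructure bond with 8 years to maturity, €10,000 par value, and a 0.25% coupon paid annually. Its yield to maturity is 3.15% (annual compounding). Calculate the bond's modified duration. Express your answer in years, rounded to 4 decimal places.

7.6781 years

Periodic yield y = 0.0315. First find Macaulay duration:
  t   CF        PV=CF/(1+0.0315)^t    t·PV
  1        25.00        24.2365        24.2365
  2        25.00        23.4964        46.9928
  3        25.00        22.7789        68.3366
  4        25.00        22.0833        88.3330
  5        25.00        21.4089       107.0444
  6        25.00        20.7551       124.5305
  7        25.00        20.1213       140.8489
  8    10,025.00     7,822.2289    62,577.8315
  Σ                  7,977.1093    63,178.1544
P = 7,977.1093; Macaulay duration = 63,178.1544 / 7,977.1093 = 7.91993 years.
Modified duration = D_Mac / (1 + y) = 7.91993 / 1.0315 = 7.67807 years.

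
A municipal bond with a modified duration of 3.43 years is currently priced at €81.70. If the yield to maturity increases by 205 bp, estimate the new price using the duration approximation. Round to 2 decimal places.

€75.96

Duration approximation: ΔP/P ≈ -D_mod · Δy = -3.43 × (+0.0205) = -0.070315.
New price ≈ 81.70 × (1 - 0.070315) = 75.9552645.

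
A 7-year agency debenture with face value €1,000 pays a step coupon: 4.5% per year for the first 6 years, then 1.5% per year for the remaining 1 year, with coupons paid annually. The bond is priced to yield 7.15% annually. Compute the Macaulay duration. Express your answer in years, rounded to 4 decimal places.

Periodic yield y = 0.0715. Discount each cash flow and weight by its year:
  t   CF        PV=CF/(1+0.0715)^t    t·PV
  1        45.00        41.9972        41.9972
  2        45.00        39.1948        78.3895
  3        45.00        36.5794       109.7381
  4        45.00        34.1385       136.5538
  5        45.00        31.8604       159.3022
  6        45.00        29.7344       178.4065
  7     1,015.00       625.9229     4,381.4600
  Σ                    839.4275     5,085.8473
Price P = Σ PV = 839.4275.
Macaulay duration = Σ(t·PV) / P = 5,085.8473 / 839.4275 = 6.05871 years.

6.0587 years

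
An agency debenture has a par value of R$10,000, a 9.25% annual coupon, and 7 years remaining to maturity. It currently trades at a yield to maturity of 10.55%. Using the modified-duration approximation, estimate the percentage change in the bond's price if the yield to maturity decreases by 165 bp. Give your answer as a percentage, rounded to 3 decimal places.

Periodic yield y = 0.1055. Modified duration first:
  t   CF        PV=CF/(1+0.1055)^t    t·PV
  1       925.00       836.7255       836.7255
  2       925.00       756.8751     1,513.7503
  3       925.00       684.6451     2,053.9352
  4       925.00       619.3081     2,477.2323
  5       925.00       560.2063     2,801.0316
  6       925.00       506.7447     3,040.4685
  7    10,925.00     5,413.8998    37,897.2989
  Σ                  9,378.4047    50,620.4422
P = 9,378.4047; D_Mac = 5.39755 yrs; D_mod = 5.39755/(1+0.1055) = 4.88245 yrs.
ΔP/P ≈ -D_mod · Δy = -4.88245 × (-0.0165) = +0.080561 = +8.0561%.

+8.056%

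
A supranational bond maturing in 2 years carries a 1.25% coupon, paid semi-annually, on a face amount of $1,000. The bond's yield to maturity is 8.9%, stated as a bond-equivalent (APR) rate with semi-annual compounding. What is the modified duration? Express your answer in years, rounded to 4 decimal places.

Periodic yield y = 0.0445. First find Macaulay duration:
  t   CF        PV=CF/(1+0.0445)^t    t·PV
  1         6.25         5.9837         5.9837
  2         6.25         5.7288        11.4576
  3         6.25         5.4847        16.4542
  4     1,006.25       845.4192     3,381.6769
  Σ                    862.6165     3,415.5724
P = 862.6165; Macaulay duration = 3,415.5724 / 862.6165 = 3.95955 half-year periods = 1.97977 years.
Modified duration = D_Mac / (1 + y) = 1.97977 / 1.0445 = 1.89543 years.

1.8954 years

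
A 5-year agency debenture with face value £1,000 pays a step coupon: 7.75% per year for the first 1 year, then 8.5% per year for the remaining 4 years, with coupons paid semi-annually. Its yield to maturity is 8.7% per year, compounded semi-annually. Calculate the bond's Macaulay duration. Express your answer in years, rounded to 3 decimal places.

Periodic yield y = 0.0435. Discount each cash flow and weight by its period:
  t   CF        PV=CF/(1+0.0435)^t    t·PV
  1        38.75        37.1346        37.1346
  2        38.75        35.5866        71.1732
  3        42.50        37.4034       112.2103
  4        42.50        35.8442       143.3769
  5        42.50        34.3500       171.7500
  6        42.50        32.9181       197.5083
  7        42.50        31.5458       220.8207
  8        42.50        30.2308       241.8462
  9        42.50        28.9706       260.7350
  10    1,042.50       681.0069     6,810.0693
  Σ                    984.9911     8,266.6246
Price P = Σ PV = 984.9911.
Macaulay duration = Σ(t·PV) / P = 8,266.6246 / 984.9911 = 8.39259 half-year periods.
In years: 8.39259 / 2 = 4.19629 years.

4.196 years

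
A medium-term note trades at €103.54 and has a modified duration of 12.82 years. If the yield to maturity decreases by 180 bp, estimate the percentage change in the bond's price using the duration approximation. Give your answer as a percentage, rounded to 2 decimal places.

+23.08%

Duration approximation: ΔP/P ≈ -D_mod · Δy = -12.82 × (-0.018) = +0.230760.
As a percentage: +23.0760%.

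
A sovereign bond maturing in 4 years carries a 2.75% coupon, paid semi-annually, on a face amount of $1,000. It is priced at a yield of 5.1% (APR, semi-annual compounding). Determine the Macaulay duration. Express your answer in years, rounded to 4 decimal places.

Periodic yield y = 0.0255. Discount each cash flow and weight by its period:
  t   CF        PV=CF/(1+0.0255)^t    t·PV
  1        13.75        13.4081        13.4081
  2        13.75        13.0747        26.1494
  3        13.75        12.7496        38.2487
  4        13.75        12.4325        49.7302
  5        13.75        12.1234        60.6170
  6        13.75        11.8219        70.9316
  7        13.75        11.5280        80.6958
  8     1,013.75       828.7920     6,630.3360
  Σ                    915.9302     6,970.1168
Price P = Σ PV = 915.9302.
Macaulay duration = Σ(t·PV) / P = 6,970.1168 / 915.9302 = 7.60988 half-year periods.
In years: 7.60988 / 2 = 3.80494 years.

3.8049 years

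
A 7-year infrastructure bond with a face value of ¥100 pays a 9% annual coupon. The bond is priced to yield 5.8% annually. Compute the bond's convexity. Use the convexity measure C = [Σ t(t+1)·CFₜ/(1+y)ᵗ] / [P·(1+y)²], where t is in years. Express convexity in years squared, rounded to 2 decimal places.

37.00

With y = 0.058:
  t   CF        PV=CF/(1+0.058)^t    t·PV        t(t+1)·PV
  1         9.00         8.5066         8.5066          17.0132
  2         9.00         8.0403        16.0806          48.2417
  3         9.00         7.5995        22.7985          91.1941
  4         9.00         7.1829        28.7316         143.6580
  5         9.00         6.7891        33.9457         203.6739
  6         9.00         6.4169        38.5017         269.5118
  7       109.00        73.4559       514.1915       4,113.5317
  Σ                    117.9913       662.7561       4,886.8245
P = 117.9913.
Convexity = Σ t(t+1)·PV / [P·(1+y)²] = 4,886.8245 / (117.9913 × 1.119364) = 37.00031.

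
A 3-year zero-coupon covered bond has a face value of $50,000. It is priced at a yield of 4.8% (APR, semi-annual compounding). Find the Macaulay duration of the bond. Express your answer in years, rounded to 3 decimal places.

A zero-coupon bond has a single cash flow at maturity, so its Macaulay duration equals its maturity: 3 years.
(Equivalently: 6 semi-annual periods ÷ 2 = 3 years.)

3.000 years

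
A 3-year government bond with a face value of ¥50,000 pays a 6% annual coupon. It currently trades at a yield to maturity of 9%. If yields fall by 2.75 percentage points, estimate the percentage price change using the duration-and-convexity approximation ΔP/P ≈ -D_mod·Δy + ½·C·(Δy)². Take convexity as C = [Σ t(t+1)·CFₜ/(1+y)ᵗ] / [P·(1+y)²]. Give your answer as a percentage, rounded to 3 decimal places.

+7.483%

With y = 0.09:
  t   CF        PV=CF/(1+0.09)^t    t·PV        t(t+1)·PV
  1     3,000.00     2,752.2936     2,752.2936       5,504.5872
  2     3,000.00     2,525.0400     5,050.0800      15,150.2399
  3    53,000.00    40,925.7244   122,777.1733     491,108.6933
  Σ                 46,203.0580   130,579.5469     511,763.5204
P = 46,203.0580; D_Mac = 2.82621 yrs; D_mod = 2.59285 yrs; C = 9.32278.
Duration effect: -2.59285 × (-0.0275) = +0.071303
Convexity effect: 0.5 × 9.32278 × (-0.0275)² = +0.0035252
ΔP/P ≈ +0.071303 + 0.0035252 = +0.074829 = +7.4829%.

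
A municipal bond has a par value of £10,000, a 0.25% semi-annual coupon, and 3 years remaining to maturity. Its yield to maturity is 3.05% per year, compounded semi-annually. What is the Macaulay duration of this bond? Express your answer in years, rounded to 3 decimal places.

2.990 years

Periodic yield y = 0.01525. Discount each cash flow and weight by its period:
  t   CF        PV=CF/(1+0.01525)^t    t·PV
  1        12.50        12.3122        12.3122
  2        12.50        12.1273        24.2546
  3        12.50        11.9451        35.8354
  4        12.50        11.7657        47.0628
  5        12.50        11.5890        57.9449
  6    10,012.50     9,143.3331    54,859.9984
  Σ                  9,203.0724    55,037.4083
Price P = Σ PV = 9,203.0724.
Macaulay duration = Σ(t·PV) / P = 55,037.4083 / 9,203.0724 = 5.98033 half-year periods.
In years: 5.98033 / 2 = 2.99016 years.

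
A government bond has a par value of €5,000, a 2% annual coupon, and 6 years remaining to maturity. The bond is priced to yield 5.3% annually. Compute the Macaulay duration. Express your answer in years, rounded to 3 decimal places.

Periodic yield y = 0.053. Discount each cash flow and weight by its year:
  t   CF        PV=CF/(1+0.053)^t    t·PV
  1       100.00        94.9668        94.9668
  2       100.00        90.1869       180.3737
  3       100.00        85.6475       256.9426
  4       100.00        81.3367       325.3468
  5       100.00        77.2428       386.2141
  6     5,100.00     3,741.1054    22,446.6327
  Σ                  4,170.4861    23,690.4766
Price P = Σ PV = 4,170.4861.
Macaulay duration = Σ(t·PV) / P = 23,690.4766 / 4,170.4861 = 5.68051 years.

5.681 years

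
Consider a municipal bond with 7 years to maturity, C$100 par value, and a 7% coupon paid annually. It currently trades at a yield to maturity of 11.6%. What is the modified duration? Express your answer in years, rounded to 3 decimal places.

Periodic yield y = 0.116. First find Macaulay duration:
  t   CF        PV=CF/(1+0.116)^t    t·PV
  1         7.00         6.2724         6.2724
  2         7.00         5.6204        11.2409
  3         7.00         5.0362        15.1087
  4         7.00         4.5127        18.0510
  5         7.00         4.0437        20.2184
  6         7.00         3.6234        21.7402
  7       107.00        49.6289       347.4021
  Σ                     78.7377       440.0337
P = 78.7377; Macaulay duration = 440.0337 / 78.7377 = 5.58860 years.
Modified duration = D_Mac / (1 + y) = 5.58860 / 1.116 = 5.00771 years.

5.008 years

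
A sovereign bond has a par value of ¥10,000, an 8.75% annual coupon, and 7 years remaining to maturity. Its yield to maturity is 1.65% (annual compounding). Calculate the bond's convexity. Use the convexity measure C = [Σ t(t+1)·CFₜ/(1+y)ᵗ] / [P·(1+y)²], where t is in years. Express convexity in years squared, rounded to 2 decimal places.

41.85

With y = 0.0165:
  t   CF        PV=CF/(1+0.0165)^t    t·PV        t(t+1)·PV
  1       875.00       860.7969       860.7969       1,721.5937
  2       875.00       846.8243     1,693.6485       5,080.9455
  3       875.00       833.0785     2,499.2354       9,996.9415
  4       875.00       819.5558     3,278.2231      16,391.1157
  5       875.00       806.2526     4,031.2631      24,187.5786
  6       875.00       793.1654     4,758.9923      33,312.9464
  7    10,875.00     9,697.8974    67,885.2817     543,082.2540
  Σ                 14,657.5707    85,007.4411     633,773.3753
P = 14,657.5707.
Convexity = Σ t(t+1)·PV / [P·(1+y)²] = 633,773.3753 / (14,657.5707 × 1.033272) = 41.84632.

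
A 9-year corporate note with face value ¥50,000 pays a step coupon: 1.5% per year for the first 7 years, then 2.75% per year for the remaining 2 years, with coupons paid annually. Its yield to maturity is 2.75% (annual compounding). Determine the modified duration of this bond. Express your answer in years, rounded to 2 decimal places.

8.23 years

Periodic yield y = 0.0275. First find Macaulay duration:
  t   CF        PV=CF/(1+0.0275)^t    t·PV
  1       750.00       729.9270       729.9270
  2       750.00       710.3912     1,420.7825
  3       750.00       691.3783     2,074.1350
  4       750.00       672.8743     2,691.4972
  5       750.00       654.8655     3,274.3275
  6       750.00       637.3387     3,824.0321
  7       750.00       620.2810     4,341.9667
  8     1,375.00     1,106.7462     8,853.9699
  9    51,375.00    40,245.3177   362,207.8592
  Σ                 46,069.1200   389,418.4971
P = 46,069.1200; Macaulay duration = 389,418.4971 / 46,069.1200 = 8.45292 years.
Modified duration = D_Mac / (1 + y) = 8.45292 / 1.0275 = 8.22668 years.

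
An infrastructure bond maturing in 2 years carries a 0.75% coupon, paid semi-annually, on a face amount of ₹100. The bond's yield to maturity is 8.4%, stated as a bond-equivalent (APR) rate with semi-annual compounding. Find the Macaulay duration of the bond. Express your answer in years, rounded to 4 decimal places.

Periodic yield y = 0.042. Discount each cash flow and weight by its period:
  t   CF        PV=CF/(1+0.042)^t    t·PV
  1        0.375         0.3599         0.3599
  2        0.375         0.3454         0.6908
  3        0.375         0.3315         0.9944
  4      100.375        85.1441       340.5765
  Σ                     86.1808       342.6215
Price P = Σ PV = 86.1808.
Macaulay duration = Σ(t·PV) / P = 342.6215 / 86.1808 = 3.97561 half-year periods.
In years: 3.97561 / 2 = 1.98781 years.

1.9878 years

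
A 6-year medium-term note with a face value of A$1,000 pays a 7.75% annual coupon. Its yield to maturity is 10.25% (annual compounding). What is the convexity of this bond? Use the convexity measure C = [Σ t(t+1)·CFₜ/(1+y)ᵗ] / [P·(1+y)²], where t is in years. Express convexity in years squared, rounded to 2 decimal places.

26.65

With y = 0.1025:
  t   CF        PV=CF/(1+0.1025)^t    t·PV        t(t+1)·PV
  1        77.50        70.2948        70.2948         140.5896
  2        77.50        63.7594       127.5189         382.5567
  3        77.50        57.8317       173.4951         693.9803
  4        77.50        52.4551       209.8202       1,049.1010
  5        77.50        47.5783       237.8914       1,427.3483
  6     1,077.50       599.9923     3,599.9539      25,199.6774
  Σ                    891.9116     4,418.9742      28,893.2532
P = 891.9116.
Convexity = Σ t(t+1)·PV / [P·(1+y)²] = 28,893.2532 / (891.9116 × 1.215506) = 26.65124.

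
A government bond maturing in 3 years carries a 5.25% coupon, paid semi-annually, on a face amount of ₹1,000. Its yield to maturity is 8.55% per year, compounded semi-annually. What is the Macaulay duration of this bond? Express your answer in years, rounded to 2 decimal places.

2.80 years

Periodic yield y = 0.04275. Discount each cash flow and weight by its period:
  t   CF        PV=CF/(1+0.04275)^t    t·PV
  1        26.25        25.1738        25.1738
  2        26.25        24.1418        48.2835
  3        26.25        23.1520        69.4560
  4        26.25        22.2028        88.8114
  5        26.25        21.2926       106.4629
  6     1,026.25       798.3108     4,789.8645
  Σ                    914.2738     5,128.0521
Price P = Σ PV = 914.2738.
Macaulay duration = Σ(t·PV) / P = 5,128.0521 / 914.2738 = 5.60888 half-year periods.
In years: 5.60888 / 2 = 2.80444 years.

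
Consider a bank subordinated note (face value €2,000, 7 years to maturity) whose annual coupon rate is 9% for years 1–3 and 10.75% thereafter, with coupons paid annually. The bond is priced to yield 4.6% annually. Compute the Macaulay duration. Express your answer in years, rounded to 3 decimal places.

Periodic yield y = 0.046. Discount each cash flow and weight by its year:
  t   CF        PV=CF/(1+0.046)^t    t·PV
  1       180.00       172.0841       172.0841
  2       180.00       164.5164       329.0328
  3       180.00       157.2814       471.8443
  4       215.00       179.6022       718.4089
  5       215.00       171.7039       858.5193
  6       215.00       164.1528       984.9169
  7     2,215.00     1,616.7838    11,317.4863
  Σ                  2,626.1246    14,852.2926
Price P = Σ PV = 2,626.1246.
Macaulay duration = Σ(t·PV) / P = 14,852.2926 / 2,626.1246 = 5.65559 years.

5.656 years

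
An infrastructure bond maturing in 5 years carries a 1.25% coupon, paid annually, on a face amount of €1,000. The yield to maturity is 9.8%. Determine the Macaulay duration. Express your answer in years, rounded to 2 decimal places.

Periodic yield y = 0.098. Discount each cash flow and weight by its year:
  t   CF        PV=CF/(1+0.098)^t    t·PV
  1        12.50        11.3843        11.3843
  2        12.50        10.3682        20.7365
  3        12.50         9.4428        28.3285
  4        12.50         8.6000        34.4002
  5     1,012.50       634.4294     3,172.1472
  Σ                    674.2249     3,266.9968
Price P = Σ PV = 674.2249.
Macaulay duration = Σ(t·PV) / P = 3,266.9968 / 674.2249 = 4.84556 years.

4.85 years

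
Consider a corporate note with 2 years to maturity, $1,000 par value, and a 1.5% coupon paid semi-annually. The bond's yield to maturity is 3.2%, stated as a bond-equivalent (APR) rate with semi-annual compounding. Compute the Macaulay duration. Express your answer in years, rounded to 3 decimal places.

Periodic yield y = 0.016. Discount each cash flow and weight by its period:
  t   CF        PV=CF/(1+0.016)^t    t·PV
  1         7.50         7.3819         7.3819
  2         7.50         7.2656        14.5313
  3         7.50         7.1512        21.4537
  4     1,007.50       945.5189     3,782.0757
  Σ                    967.3177     3,825.4425
Price P = Σ PV = 967.3177.
Macaulay duration = Σ(t·PV) / P = 3,825.4425 / 967.3177 = 3.95469 half-year periods.
In years: 3.95469 / 2 = 1.97735 years.

1.977 years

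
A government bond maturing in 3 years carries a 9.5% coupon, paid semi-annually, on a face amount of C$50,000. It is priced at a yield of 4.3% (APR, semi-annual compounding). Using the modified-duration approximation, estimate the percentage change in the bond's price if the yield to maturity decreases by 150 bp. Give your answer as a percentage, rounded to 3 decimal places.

Periodic yield y = 0.0215. Modified duration first:
  t   CF        PV=CF/(1+0.0215)^t    t·PV
  1     2,375.00     2,325.0122     2,325.0122
  2     2,375.00     2,276.0766     4,552.1532
  3     2,375.00     2,228.1709     6,684.5127
  4     2,375.00     2,181.2735     8,725.0941
  5     2,375.00     2,135.3632    10,676.8161
  6    52,375.00    46,099.2447   276,595.4684
  Σ                 57,245.1412   309,559.0568
P = 57,245.1412; D_Mac = 5.40760 half-year periods = 2.70380 yrs; D_mod = 2.70380/(1+0.0215) = 2.64689 yrs.
ΔP/P ≈ -D_mod · Δy = -2.64689 × (-0.015) = +0.039703 = +3.9703%.

+3.970%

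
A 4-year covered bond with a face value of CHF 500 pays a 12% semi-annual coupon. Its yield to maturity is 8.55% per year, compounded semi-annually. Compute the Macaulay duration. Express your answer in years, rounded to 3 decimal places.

Periodic yield y = 0.04275. Discount each cash flow and weight by its period:
  t   CF        PV=CF/(1+0.04275)^t    t·PV
  1        30.00        28.7701        28.7701
  2        30.00        27.5906        55.1812
  3        30.00        26.4594        79.3783
  4        30.00        25.3747       101.4987
  5        30.00        24.3344       121.6719
  6        30.00        23.3367       140.0204
  7        30.00        22.3800       156.6599
  8       530.00       379.1703     3,033.3622
  Σ                    557.4161     3,716.5427
Price P = Σ PV = 557.4161.
Macaulay duration = Σ(t·PV) / P = 3,716.5427 / 557.4161 = 6.66745 half-year periods.
In years: 6.66745 / 2 = 3.33372 years.

3.334 years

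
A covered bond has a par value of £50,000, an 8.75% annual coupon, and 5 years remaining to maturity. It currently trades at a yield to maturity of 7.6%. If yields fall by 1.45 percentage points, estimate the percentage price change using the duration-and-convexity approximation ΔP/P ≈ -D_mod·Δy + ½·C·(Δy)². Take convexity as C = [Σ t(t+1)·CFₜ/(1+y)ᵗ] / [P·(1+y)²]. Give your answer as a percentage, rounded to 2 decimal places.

+5.98%

With y = 0.076:
  t   CF        PV=CF/(1+0.076)^t    t·PV        t(t+1)·PV
  1     4,375.00     4,065.9851     4,065.9851       8,131.9703
  2     4,375.00     3,778.7966     7,557.5932      22,672.7795
  3     4,375.00     3,511.8927    10,535.6782      42,142.7129
  4     4,375.00     3,263.8408    13,055.3633      65,276.8167
  5    54,375.00    37,699.7017   188,498.5083   1,130,991.0496
  Σ                 52,320.2170   223,713.1281   1,269,215.3290
P = 52,320.2170; D_Mac = 4.27584 yrs; D_mod = 3.97383 yrs; C = 20.95276.
Duration effect: -3.97383 × (-0.0145) = +0.057621
Convexity effect: 0.5 × 20.95276 × (-0.0145)² = +0.0022027
ΔP/P ≈ +0.057621 + 0.0022027 = +0.059823 = +5.9823%.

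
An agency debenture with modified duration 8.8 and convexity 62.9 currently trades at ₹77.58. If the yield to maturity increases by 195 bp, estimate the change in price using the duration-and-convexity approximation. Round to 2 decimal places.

Duration effect: -D_mod·Δy = -8.8 × (+0.0195) = -0.171600
Convexity effect: ½·C·(Δy)² = 0.5 × 62.9 × (0.0195)² = +0.0119588625
ΔP/P ≈ -0.171600 + 0.0119588625 = -0.1596411375
ΔP ≈ 77.58 × (-0.1596411375) = -12.38495944725.

-₹12.38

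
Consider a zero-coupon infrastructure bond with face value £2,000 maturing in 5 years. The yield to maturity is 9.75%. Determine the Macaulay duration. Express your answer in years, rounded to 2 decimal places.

5.00 years

A zero-coupon bond has a single cash flow at maturity, so its Macaulay duration equals its maturity: 5 years.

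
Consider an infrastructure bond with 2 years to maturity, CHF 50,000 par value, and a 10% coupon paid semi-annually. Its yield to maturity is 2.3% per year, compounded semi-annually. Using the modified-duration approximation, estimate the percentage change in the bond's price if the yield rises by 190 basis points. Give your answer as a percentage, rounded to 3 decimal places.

-3.516%

Periodic yield y = 0.0115. Modified duration first:
  t   CF        PV=CF/(1+0.0115)^t    t·PV
  1     2,500.00     2,471.5769     2,471.5769
  2     2,500.00     2,443.4769     4,886.9538
  3     2,500.00     2,415.6964     7,247.0891
  4    52,500.00    50,152.8659   200,611.4636
  Σ                 57,483.6160   215,217.0833
P = 57,483.6160; D_Mac = 3.74397 half-year periods = 1.87199 yrs; D_mod = 1.87199/(1+0.0115) = 1.85070 yrs.
ΔP/P ≈ -D_mod · Δy = -1.85070 × (+0.019) = -0.035163 = -3.5163%.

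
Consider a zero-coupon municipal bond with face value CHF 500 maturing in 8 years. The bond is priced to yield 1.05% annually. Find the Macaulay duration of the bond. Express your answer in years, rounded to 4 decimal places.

8.0000 years

A zero-coupon bond has a single cash flow at maturity, so its Macaulay duration equals its maturity: 8 years.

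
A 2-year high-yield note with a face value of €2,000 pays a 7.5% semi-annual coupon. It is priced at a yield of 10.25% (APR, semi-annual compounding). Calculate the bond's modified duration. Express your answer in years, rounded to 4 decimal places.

Periodic yield y = 0.05125. First find Macaulay duration:
  t   CF        PV=CF/(1+0.05125)^t    t·PV
  1        75.00        71.3436        71.3436
  2        75.00        67.8655       135.7311
  3        75.00        64.5570       193.6710
  4     2,075.00     1,699.0027     6,796.0107
  Σ                  1,902.7688     7,196.7564
P = 1,902.7688; Macaulay duration = 7,196.7564 / 1,902.7688 = 3.78225 half-year periods = 1.89113 years.
Modified duration = D_Mac / (1 + y) = 1.89113 / 1.05125 = 1.79893 years.

1.7989 years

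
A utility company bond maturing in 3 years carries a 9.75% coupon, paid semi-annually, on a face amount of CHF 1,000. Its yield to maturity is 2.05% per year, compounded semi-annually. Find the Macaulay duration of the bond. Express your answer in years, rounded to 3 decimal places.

2.708 years

Periodic yield y = 0.01025. Discount each cash flow and weight by its period:
  t   CF        PV=CF/(1+0.01025)^t    t·PV
  1        48.75        48.2554        48.2554
  2        48.75        47.7658        95.5316
  3        48.75        47.2812       141.8435
  4        48.75        46.8014       187.2057
  5        48.75        46.3266       231.6329
  6     1,048.75       986.5039     5,919.0236
  Σ                  1,222.9343     6,623.4927
Price P = Σ PV = 1,222.9343.
Macaulay duration = Σ(t·PV) / P = 6,623.4927 / 1,222.9343 = 5.41607 half-year periods.
In years: 5.41607 / 2 = 2.70803 years.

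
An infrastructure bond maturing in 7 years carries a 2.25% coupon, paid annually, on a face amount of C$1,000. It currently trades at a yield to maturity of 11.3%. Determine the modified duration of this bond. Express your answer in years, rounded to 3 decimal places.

5.730 years

Periodic yield y = 0.113. First find Macaulay duration:
  t   CF        PV=CF/(1+0.113)^t    t·PV
  1        22.50        20.2156        20.2156
  2        22.50        18.1632        36.3264
  3        22.50        16.3191        48.9574
  4        22.50        14.6623        58.6492
  5        22.50        13.1737        65.8683
  6        22.50        11.8362        71.0171
  7     1,022.50       483.2782     3,382.9471
  Σ                    577.6483     3,683.9811
P = 577.6483; Macaulay duration = 3,683.9811 / 577.6483 = 6.37755 years.
Modified duration = D_Mac / (1 + y) = 6.37755 / 1.113 = 5.73005 years.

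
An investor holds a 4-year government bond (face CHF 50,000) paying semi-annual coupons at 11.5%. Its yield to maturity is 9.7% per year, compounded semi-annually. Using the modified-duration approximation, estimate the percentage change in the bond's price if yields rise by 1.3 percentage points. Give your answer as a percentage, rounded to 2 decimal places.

Periodic yield y = 0.0485. Modified duration first:
  t   CF        PV=CF/(1+0.0485)^t    t·PV
  1     2,875.00     2,742.0124     2,742.0124
  2     2,875.00     2,615.1763     5,230.3527
  3     2,875.00     2,494.2073     7,482.6219
  4     2,875.00     2,378.8339     9,515.3354
  5     2,875.00     2,268.7972    11,343.9859
  6     2,875.00     2,163.8504    12,983.1026
  7     2,875.00     2,063.7582    14,446.3072
  8    52,875.00    36,199.5275   289,596.2201
  Σ                 52,926.1632   353,339.9382
P = 52,926.1632; D_Mac = 6.67609 half-year periods = 3.33805 yrs; D_mod = 3.33805/(1+0.0485) = 3.18364 yrs.
ΔP/P ≈ -D_mod · Δy = -3.18364 × (+0.013) = -0.041387 = -4.1387%.

-4.14%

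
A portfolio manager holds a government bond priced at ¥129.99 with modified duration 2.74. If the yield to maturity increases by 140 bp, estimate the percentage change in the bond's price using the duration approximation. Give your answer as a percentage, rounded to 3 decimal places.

-3.836%

Duration approximation: ΔP/P ≈ -D_mod · Δy = -2.74 × (+0.014) = -0.038360.
As a percentage: -3.8360%.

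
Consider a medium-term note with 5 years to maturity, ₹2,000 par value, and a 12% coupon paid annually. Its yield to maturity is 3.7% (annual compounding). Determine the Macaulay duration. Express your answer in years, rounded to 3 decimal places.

4.187 years

Periodic yield y = 0.037. Discount each cash flow and weight by its year:
  t   CF        PV=CF/(1+0.037)^t    t·PV
  1       240.00       231.4368       231.4368
  2       240.00       223.1792       446.3584
  3       240.00       215.2162       645.6486
  4       240.00       207.5373       830.1493
  5     2,240.00     1,867.9026     9,339.5132
  Σ                  2,745.2722    11,493.1064
Price P = Σ PV = 2,745.2722.
Macaulay duration = Σ(t·PV) / P = 11,493.1064 / 2,745.2722 = 4.18651 years.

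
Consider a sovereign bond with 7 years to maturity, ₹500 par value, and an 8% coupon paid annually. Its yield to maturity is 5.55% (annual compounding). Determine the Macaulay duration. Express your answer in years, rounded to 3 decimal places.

Periodic yield y = 0.0555. Discount each cash flow and weight by its year:
  t   CF        PV=CF/(1+0.0555)^t    t·PV
  1        40.00        37.8967        37.8967
  2        40.00        35.9041        71.8081
  3        40.00        34.0162       102.0485
  4        40.00        32.2275       128.9101
  5        40.00        30.5330       152.6648
  6        40.00        28.9275       173.5649
  7       540.00       369.9867     2,589.9068
  Σ                    569.4916     3,256.7999
Price P = Σ PV = 569.4916.
Macaulay duration = Σ(t·PV) / P = 3,256.7999 / 569.4916 = 5.71878 years.

5.719 years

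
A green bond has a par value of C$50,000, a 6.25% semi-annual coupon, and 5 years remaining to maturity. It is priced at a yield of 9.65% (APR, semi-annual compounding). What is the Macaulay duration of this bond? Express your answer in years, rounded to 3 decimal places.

Periodic yield y = 0.04825. Discount each cash flow and weight by its period:
  t   CF        PV=CF/(1+0.04825)^t    t·PV
  1     1,562.50     1,490.5795     1,490.5795
  2     1,562.50     1,421.9695     2,843.9390
  3     1,562.50     1,356.5175     4,069.5526
  4     1,562.50     1,294.0783     5,176.3130
  5     1,562.50     1,234.5130     6,172.5650
  6     1,562.50     1,177.6895     7,066.1369
  7     1,562.50     1,123.4815     7,864.3706
  8     1,562.50     1,071.7687     8,574.1494
  9     1,562.50     1,022.4361     9,201.9251
  10   51,562.50    32,187.3524   321,873.5242
  Σ                 43,380.3861   374,333.0555
Price P = Σ PV = 43,380.3861.
Macaulay duration = Σ(t·PV) / P = 374,333.0555 / 43,380.3861 = 8.62909 half-year periods.
In years: 8.62909 / 2 = 4.31454 years.

4.315 years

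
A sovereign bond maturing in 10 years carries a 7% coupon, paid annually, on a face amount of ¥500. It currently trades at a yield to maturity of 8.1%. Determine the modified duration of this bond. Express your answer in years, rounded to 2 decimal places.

6.85 years

Periodic yield y = 0.081. First find Macaulay duration:
  t   CF        PV=CF/(1+0.081)^t    t·PV
  1        35.00        32.3774        32.3774
  2        35.00        29.9514        59.9027
  3        35.00        27.7071        83.1213
  4        35.00        25.6310       102.5239
  5        35.00        23.7104       118.5522
  6        35.00        21.9338       131.6028
  7        35.00        20.2903       142.0320
  8        35.00        18.7699       150.1594
  9        35.00        17.3635       156.2713
  10      535.00       245.5256     2,455.2563
  Σ                    463.2604     3,431.7994
P = 463.2604; Macaulay duration = 3,431.7994 / 463.2604 = 7.40793 years.
Modified duration = D_Mac / (1 + y) = 7.40793 / 1.081 = 6.85285 years.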